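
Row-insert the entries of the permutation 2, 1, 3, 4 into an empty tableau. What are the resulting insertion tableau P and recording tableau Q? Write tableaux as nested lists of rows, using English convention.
P = [[1, 3, 4], [2]], Q = [[1, 3, 4], [2]]

Insert each entry of the permutation into P by Schensted row insertion, recording in Q the position of each new cell.

After inserting 2: P = [[2]].
After inserting 1: P = [[1], [2]].
After inserting 3: P = [[1, 3], [2]].
After inserting 4: P = [[1, 3, 4], [2]].

So P = [[1, 3, 4], [2]], Q = [[1, 3, 4], [2]].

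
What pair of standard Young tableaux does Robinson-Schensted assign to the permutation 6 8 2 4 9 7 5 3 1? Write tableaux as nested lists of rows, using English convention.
P = [[1, 3, 5], [2, 7, 9], [4], [6], [8]], Q = [[1, 2, 5], [3, 4, 6], [7], [8], [9]]

Insert each entry of the permutation into P by Schensted row insertion, recording in Q the position of each new cell.

Insert 6: appended to row 1. P = [[6]].
Insert 8: appended to row 1. P = [[6, 8]].
Insert 2: 2 bumps 6 from row 1; 6 starts row 2. P = [[2, 8], [6]].
Insert 4: 4 bumps 8 from row 1; 8 appends to row 2. P = [[2, 4], [6, 8]].
Insert 9: appended to row 1. P = [[2, 4, 9], [6, 8]].
Insert 7: 7 bumps 9 from row 1; 9 appends to row 2. P = [[2, 4, 7], [6, 8, 9]].
Insert 5: 5 bumps 7 from row 1; 7 bumps 8 from row 2; 8 starts row 3. P = [[2, 4, 5], [6, 7, 9], [8]].
Insert 3: 3 bumps 4 from row 1; 4 bumps 6 from row 2; 6 bumps 8 from row 3; 8 starts row 4. P = [[2, 3, 5], [4, 7, 9], [6], [8]].
Insert 1: 1 bumps 2 from row 1; 2 bumps 4 from row 2; 4 bumps 6 from row 3; 6 bumps 8 from row 4; 8 starts row 5. P = [[1, 3, 5], [2, 7, 9], [4], [6], [8]].

So P = [[1, 3, 5], [2, 7, 9], [4], [6], [8]], Q = [[1, 2, 5], [3, 4, 6], [7], [8], [9]].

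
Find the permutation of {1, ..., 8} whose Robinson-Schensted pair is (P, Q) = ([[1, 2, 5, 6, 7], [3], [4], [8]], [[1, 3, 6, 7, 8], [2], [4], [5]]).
Reverse the RSK construction: for i from n down to 1, find the cell of Q containing i, remove the entry at that cell from P, and reverse-bump it up through P; the value ejected from row 1 is w(i).

Step i=8: Q has 8 at row 1, column 5; remove that cell from P, ejecting 7. So w(8) = 7. P is now [[1, 2, 5, 6], [3], [4], [8]].
Step i=7: Q has 7 at row 1, column 4; remove that cell from P, ejecting 6. So w(7) = 6. P is now [[1, 2, 5], [3], [4], [8]].
Step i=6: Q has 6 at row 1, column 3; remove that cell from P, ejecting 5. So w(6) = 5. P is now [[1, 2], [3], [4], [8]].
Step i=5: Q has 5 at row 4, column 1; remove 8 from row 4 of P and reverse-bump: 8 enters row 3 and ejects 4; 4 enters row 2 and ejects 3; 3 enters row 1 and ejects 2. So w(5) = 2. P is now [[1, 3], [4], [8]].
Step i=4: Q has 4 at row 3, column 1; remove 8 from row 3 of P and reverse-bump: 8 enters row 2 and ejects 4; 4 enters row 1 and ejects 3. So w(4) = 3. P is now [[1, 4], [8]].
Step i=3: Q has 3 at row 1, column 2; remove that cell from P, ejecting 4. So w(3) = 4. P is now [[1], [8]].
Step i=2: Q has 2 at row 2, column 1; remove 8 from row 2 of P and reverse-bump: 8 enters row 1 and ejects 1. So w(2) = 1. P is now [[8]].
Step i=1: Q has 1 at row 1, column 1; remove that cell from P, ejecting 8. So w(1) = 8. P is now [].

So w = 8 1 4 3 2 5 6 7.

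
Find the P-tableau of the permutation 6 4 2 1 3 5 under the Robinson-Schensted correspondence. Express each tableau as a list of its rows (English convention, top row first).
P = [[1, 3, 5], [2], [4], [6]]

Insert 6: appended to row 1. P = [[6]].
Insert 4: 4 bumps 6 from row 1; 6 starts row 2. P = [[4], [6]].
Insert 2: 2 bumps 4 from row 1; 4 bumps 6 from row 2; 6 starts row 3. P = [[2], [4], [6]].
Insert 1: 1 bumps 2 from row 1; 2 bumps 4 from row 2; 4 bumps 6 from row 3; 6 starts row 4. P = [[1], [2], [4], [6]].
Insert 3: appended to row 1. P = [[1, 3], [2], [4], [6]].
Insert 5: appended to row 1. P = [[1, 3, 5], [2], [4], [6]].

So P = [[1, 3, 5], [2], [4], [6]].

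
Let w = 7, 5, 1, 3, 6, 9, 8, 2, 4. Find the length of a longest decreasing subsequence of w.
4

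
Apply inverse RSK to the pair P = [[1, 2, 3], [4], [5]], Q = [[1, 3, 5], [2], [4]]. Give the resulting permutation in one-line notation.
5 1 4 2 3

Reverse the RSK construction: for i from n down to 1, find the cell of Q containing i, remove the entry at that cell from P, and reverse-bump it up through P; the value ejected from row 1 is w(i).

Step i=5: Q has 5 at row 1, column 3; remove that cell from P, ejecting 3. So w(5) = 3. P is now [[1, 2], [4], [5]].
Step i=4: Q has 4 at row 3, column 1; remove 5 from row 3 of P and reverse-bump: 5 enters row 2 and ejects 4; 4 enters row 1 and ejects 2. So w(4) = 2. P is now [[1, 4], [5]].
Step i=3: Q has 3 at row 1, column 2; remove that cell from P, ejecting 4. So w(3) = 4. P is now [[1], [5]].
Step i=2: Q has 2 at row 2, column 1; remove 5 from row 2 of P and reverse-bump: 5 enters row 1 and ejects 1. So w(2) = 1. P is now [[5]].
Step i=1: Q has 1 at row 1, column 1; remove that cell from P, ejecting 5. So w(1) = 5. P is now [].

So w = 5 1 4 2 3.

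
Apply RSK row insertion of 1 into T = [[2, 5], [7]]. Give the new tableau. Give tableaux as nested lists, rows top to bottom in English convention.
[[1, 5], [2], [7]]

In row 1, 1 replaces 2 (the leftmost entry greater than 1); 2 is bumped to row 2. In row 2, 2 replaces 7 (the leftmost entry greater than 2); 7 is bumped to row 3. 7 starts a new row 3. The new tableau is [[1, 5], [2], [7]].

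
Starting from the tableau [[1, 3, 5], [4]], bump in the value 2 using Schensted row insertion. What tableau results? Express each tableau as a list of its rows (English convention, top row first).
[[1, 2, 5], [3], [4]]

In row 1, 2 replaces 3 (the leftmost entry greater than 2); 3 is bumped to row 2. In row 2, 3 replaces 4 (the leftmost entry greater than 3); 4 is bumped to row 3. 4 starts a new row 3. The new tableau is [[1, 2, 5], [3], [4]].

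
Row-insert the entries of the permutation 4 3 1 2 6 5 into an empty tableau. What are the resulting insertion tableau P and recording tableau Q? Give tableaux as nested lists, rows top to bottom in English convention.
Insert each entry of the permutation into P by Schensted row insertion, recording in Q the position of each new cell.

Insert 4: appended to row 1. P = [[4]], Q = [[1]].
Insert 3: 3 bumps 4 from row 1; 4 starts row 2. P = [[3], [4]], Q = [[1], [2]].
Insert 1: 1 bumps 3 from row 1; 3 bumps 4 from row 2; 4 starts row 3. P = [[1], [3], [4]], Q = [[1], [2], [3]].
Insert 2: appended to row 1. P = [[1, 2], [3], [4]], Q = [[1, 4], [2], [3]].
Insert 6: appended to row 1. P = [[1, 2, 6], [3], [4]], Q = [[1, 4, 5], [2], [3]].
Insert 5: 5 bumps 6 from row 1; 6 appends to row 2. P = [[1, 2, 5], [3, 6], [4]], Q = [[1, 4, 5], [2, 6], [3]].

So P = [[1, 2, 5], [3, 6], [4]], Q = [[1, 4, 5], [2, 6], [3]].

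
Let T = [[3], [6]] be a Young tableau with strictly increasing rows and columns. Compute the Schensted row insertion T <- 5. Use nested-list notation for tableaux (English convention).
5 is larger than every entry of row 1, so it is appended to row 1. The new tableau is [[3, 5], [6]].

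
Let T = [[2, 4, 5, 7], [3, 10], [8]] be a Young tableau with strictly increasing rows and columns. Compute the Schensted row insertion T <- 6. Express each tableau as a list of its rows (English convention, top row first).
In row 1, 6 replaces 7 (the leftmost entry greater than 6); 7 is bumped to row 2. In row 2, 7 replaces 10 (the leftmost entry greater than 7); 10 is bumped to row 3. 10 is appended to row 3. The new tableau is [[2, 4, 5, 6], [3, 7], [8, 10]].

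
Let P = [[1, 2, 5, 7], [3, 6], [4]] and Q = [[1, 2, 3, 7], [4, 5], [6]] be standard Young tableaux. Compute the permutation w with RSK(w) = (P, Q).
1 4 6 3 5 2 7

Reverse the RSK construction: for i from n down to 1, find the cell of Q containing i, remove the entry at that cell from P, and reverse-bump it up through P; the value ejected from row 1 is w(i).

Step i=7: Q has 7 at row 1, column 4; remove that cell from P, ejecting 7. So w(7) = 7. P is now [[1, 2, 5], [3, 6], [4]].
Step i=6: Q has 6 at row 3, column 1; remove 4 from row 3 of P and reverse-bump: 4 enters row 2 and ejects 3; 3 enters row 1 and ejects 2. So w(6) = 2. P is now [[1, 3, 5], [4, 6]].
Step i=5: Q has 5 at row 2, column 2; remove 6 from row 2 of P and reverse-bump: 6 enters row 1 and ejects 5. So w(5) = 5. P is now [[1, 3, 6], [4]].
Step i=4: Q has 4 at row 2, column 1; remove 4 from row 2 of P and reverse-bump: 4 enters row 1 and ejects 3. So w(4) = 3. P is now [[1, 4, 6]].
Step i=3: Q has 3 at row 1, column 3; remove that cell from P, ejecting 6. So w(3) = 6. P is now [[1, 4]].
Step i=2: Q has 2 at row 1, column 2; remove that cell from P, ejecting 4. So w(2) = 4. P is now [[1]].
Step i=1: Q has 1 at row 1, column 1; remove that cell from P, ejecting 1. So w(1) = 1. P is now [].

So w = 1 4 6 3 5 2 7.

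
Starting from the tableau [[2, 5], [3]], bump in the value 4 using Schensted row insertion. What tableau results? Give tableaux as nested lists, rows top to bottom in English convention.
[[2, 4], [3, 5]]

In row 1, 4 replaces 5 (the leftmost entry greater than 4); 5 is bumped to row 2. 5 is appended to row 2. The new tableau is [[2, 4], [3, 5]].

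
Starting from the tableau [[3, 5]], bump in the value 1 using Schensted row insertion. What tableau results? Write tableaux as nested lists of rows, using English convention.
[[1, 5], [3]]

In row 1, 1 replaces 3 (the leftmost entry greater than 1); 3 is bumped to row 2. 3 starts a new row 2. The new tableau is [[1, 5], [3]].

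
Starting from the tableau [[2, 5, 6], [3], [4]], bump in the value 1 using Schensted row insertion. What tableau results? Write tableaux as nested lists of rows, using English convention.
In row 1, 1 replaces 2 (the leftmost entry greater than 1); 2 is bumped to row 2. In row 2, 2 replaces 3 (the leftmost entry greater than 2); 3 is bumped to row 3. In row 3, 3 replaces 4 (the leftmost entry greater than 3); 4 is bumped to row 4. 4 starts a new row 4. The new tableau is [[1, 5, 6], [2], [3], [4]].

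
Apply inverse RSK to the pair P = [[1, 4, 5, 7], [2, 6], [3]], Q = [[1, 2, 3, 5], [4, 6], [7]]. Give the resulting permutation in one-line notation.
3 4 6 2 7 5 1

Reverse RSK: for i = n, n-1, ..., 1, locate i in Q, remove the corresponding corner cell from P, and reverse-bump its entry up through P; the value ejected from row 1 is w(i).

So w = 3 4 6 2 7 5 1.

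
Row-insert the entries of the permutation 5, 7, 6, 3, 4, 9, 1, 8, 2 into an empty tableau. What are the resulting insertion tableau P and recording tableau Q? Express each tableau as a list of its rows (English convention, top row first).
Insert each entry of the permutation into P by Schensted row insertion, recording in Q the position of each new cell.

Insert 5: appended to row 1. P = [[5]].
Insert 7: appended to row 1. P = [[5, 7]].
Insert 6: 6 bumps 7 from row 1; 7 starts row 2. P = [[5, 6], [7]].
Insert 3: 3 bumps 5 from row 1; 5 bumps 7 from row 2; 7 starts row 3. P = [[3, 6], [5], [7]].
Insert 4: 4 bumps 6 from row 1; 6 appends to row 2. P = [[3, 4], [5, 6], [7]].
Insert 9: appended to row 1. P = [[3, 4, 9], [5, 6], [7]].
Insert 1: 1 bumps 3 from row 1; 3 bumps 5 from row 2; 5 bumps 7 from row 3; 7 starts row 4. P = [[1, 4, 9], [3, 6], [5], [7]].
Insert 8: 8 bumps 9 from row 1; 9 appends to row 2. P = [[1, 4, 8], [3, 6, 9], [5], [7]].
Insert 2: 2 bumps 4 from row 1; 4 bumps 6 from row 2; 6 appends to row 3. P = [[1, 2, 8], [3, 4, 9], [5, 6], [7]].

So P = [[1, 2, 8], [3, 4, 9], [5, 6], [7]], Q = [[1, 2, 6], [3, 5, 8], [4, 9], [7]].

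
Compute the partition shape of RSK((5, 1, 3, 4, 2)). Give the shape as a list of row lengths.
[3, 1, 1]

Row-insert each entry into an empty tableau.

After inserting 5: P = [[5]].
After inserting 1: P = [[1], [5]].
After inserting 3: P = [[1, 3], [5]].
After inserting 4: P = [[1, 3, 4], [5]].
After inserting 2: P = [[1, 2, 4], [3], [5]].

The final insertion tableau P = [[1, 2, 4], [3], [5]] has shape [3, 1, 1].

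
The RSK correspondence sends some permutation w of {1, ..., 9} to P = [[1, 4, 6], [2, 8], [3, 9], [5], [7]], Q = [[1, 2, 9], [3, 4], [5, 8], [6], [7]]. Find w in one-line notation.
7 9 5 8 3 2 1 4 6

Reverse the RSK construction: for i from n down to 1, find the cell of Q containing i, remove the entry at that cell from P, and reverse-bump it up through P; the value ejected from row 1 is w(i).

Step i=9: Q has 9 at row 1, column 3; remove that cell from P, ejecting 6. So w(9) = 6. P is now [[1, 4], [2, 8], [3, 9], [5], [7]].
Step i=8: Q has 8 at row 3, column 2; remove 9 from row 3 of P and reverse-bump: 9 enters row 2 and ejects 8; 8 enters row 1 and ejects 4. So w(8) = 4. P is now [[1, 8], [2, 9], [3], [5], [7]].
Step i=7: Q has 7 at row 5, column 1; remove 7 from row 5 of P and reverse-bump: 7 enters row 4 and ejects 5; 5 enters row 3 and ejects 3; 3 enters row 2 and ejects 2; 2 enters row 1 and ejects 1. So w(7) = 1. P is now [[2, 8], [3, 9], [5], [7]].
Step i=6: Q has 6 at row 4, column 1; remove 7 from row 4 of P and reverse-bump: 7 enters row 3 and ejects 5; 5 enters row 2 and ejects 3; 3 enters row 1 and ejects 2. So w(6) = 2. P is now [[3, 8], [5, 9], [7]].
Step i=5: Q has 5 at row 3, column 1; remove 7 from row 3 of P and reverse-bump: 7 enters row 2 and ejects 5; 5 enters row 1 and ejects 3. So w(5) = 3. P is now [[5, 8], [7, 9]].
Step i=4: Q has 4 at row 2, column 2; remove 9 from row 2 of P and reverse-bump: 9 enters row 1 and ejects 8. So w(4) = 8. P is now [[5, 9], [7]].
Step i=3: Q has 3 at row 2, column 1; remove 7 from row 2 of P and reverse-bump: 7 enters row 1 and ejects 5. So w(3) = 5. P is now [[7, 9]].
Step i=2: Q has 2 at row 1, column 2; remove that cell from P, ejecting 9. So w(2) = 9. P is now [[7]].
Step i=1: Q has 1 at row 1, column 1; remove that cell from P, ejecting 7. So w(1) = 7. P is now [].

So w = 7 9 5 8 3 2 1 4 6.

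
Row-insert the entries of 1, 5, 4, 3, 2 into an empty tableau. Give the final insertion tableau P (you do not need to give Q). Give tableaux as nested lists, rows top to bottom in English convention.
Insert 1: appended to row 1. P = [[1]].
Insert 5: appended to row 1. P = [[1, 5]].
Insert 4: 4 bumps 5 from row 1; 5 starts row 2. P = [[1, 4], [5]].
Insert 3: 3 bumps 4 from row 1; 4 bumps 5 from row 2; 5 starts row 3. P = [[1, 3], [4], [5]].
Insert 2: 2 bumps 3 from row 1; 3 bumps 4 from row 2; 4 bumps 5 from row 3; 5 starts row 4. P = [[1, 2], [3], [4], [5]].

So P = [[1, 2], [3], [4], [5]].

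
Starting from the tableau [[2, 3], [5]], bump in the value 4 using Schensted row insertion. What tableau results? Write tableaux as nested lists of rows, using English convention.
[[2, 3, 4], [5]]

4 is larger than every entry of row 1, so it is appended to row 1. The new tableau is [[2, 3, 4], [5]].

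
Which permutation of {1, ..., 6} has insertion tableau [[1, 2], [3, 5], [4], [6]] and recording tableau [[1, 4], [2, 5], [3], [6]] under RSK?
Reverse the RSK construction: for i from n down to 1, find the cell of Q containing i, remove the entry at that cell from P, and reverse-bump it up through P; the value ejected from row 1 is w(i).

Step i=6: Q has 6 at row 4, column 1; remove 6 from row 4 of P and reverse-bump: 6 enters row 3 and ejects 4; 4 enters row 2 and ejects 3; 3 enters row 1 and ejects 2. So w(6) = 2. P is now [[1, 3], [4, 5], [6]].
Step i=5: Q has 5 at row 2, column 2; remove 5 from row 2 of P and reverse-bump: 5 enters row 1 and ejects 3. So w(5) = 3. P is now [[1, 5], [4], [6]].
Step i=4: Q has 4 at row 1, column 2; remove that cell from P, ejecting 5. So w(4) = 5. P is now [[1], [4], [6]].
Step i=3: Q has 3 at row 3, column 1; remove 6 from row 3 of P and reverse-bump: 6 enters row 2 and ejects 4; 4 enters row 1 and ejects 1. So w(3) = 1. P is now [[4], [6]].
Step i=2: Q has 2 at row 2, column 1; remove 6 from row 2 of P and reverse-bump: 6 enters row 1 and ejects 4. So w(2) = 4. P is now [[6]].
Step i=1: Q has 1 at row 1, column 1; remove that cell from P, ejecting 6. So w(1) = 6. P is now [].

So w = 6 4 1 5 3 2.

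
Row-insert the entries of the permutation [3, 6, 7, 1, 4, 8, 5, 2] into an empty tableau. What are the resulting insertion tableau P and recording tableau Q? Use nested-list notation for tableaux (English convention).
Insert each entry of the permutation into P by Schensted row insertion, recording in Q the position of each new cell.

Insert 3: appended to row 1. P = [[3]].
Insert 6: appended to row 1. P = [[3, 6]].
Insert 7: appended to row 1. P = [[3, 6, 7]].
Insert 1: 1 bumps 3 from row 1; 3 starts row 2. P = [[1, 6, 7], [3]].
Insert 4: 4 bumps 6 from row 1; 6 appends to row 2. P = [[1, 4, 7], [3, 6]].
Insert 8: appended to row 1. P = [[1, 4, 7, 8], [3, 6]].
Insert 5: 5 bumps 7 from row 1; 7 appends to row 2. P = [[1, 4, 5, 8], [3, 6, 7]].
Insert 2: 2 bumps 4 from row 1; 4 bumps 6 from row 2; 6 starts row 3. P = [[1, 2, 5, 8], [3, 4, 7], [6]].

So P = [[1, 2, 5, 8], [3, 4, 7], [6]], Q = [[1, 2, 3, 6], [4, 5, 7], [8]].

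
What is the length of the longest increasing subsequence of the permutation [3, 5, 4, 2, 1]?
2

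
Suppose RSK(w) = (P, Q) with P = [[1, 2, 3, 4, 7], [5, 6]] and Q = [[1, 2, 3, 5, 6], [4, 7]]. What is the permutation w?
Reverse the RSK construction: for i from n down to 1, find the cell of Q containing i, remove the entry at that cell from P, and reverse-bump it up through P; the value ejected from row 1 is w(i).

Step i=7: Q has 7 at row 2, column 2; remove 6 from row 2 of P and reverse-bump: 6 enters row 1 and ejects 4. So w(7) = 4. P is now [[1, 2, 3, 6, 7], [5]].
Step i=6: Q has 6 at row 1, column 5; remove that cell from P, ejecting 7. So w(6) = 7. P is now [[1, 2, 3, 6], [5]].
Step i=5: Q has 5 at row 1, column 4; remove that cell from P, ejecting 6. So w(5) = 6. P is now [[1, 2, 3], [5]].
Step i=4: Q has 4 at row 2, column 1; remove 5 from row 2 of P and reverse-bump: 5 enters row 1 and ejects 3. So w(4) = 3. P is now [[1, 2, 5]].
Step i=3: Q has 3 at row 1, column 3; remove that cell from P, ejecting 5. So w(3) = 5. P is now [[1, 2]].
Step i=2: Q has 2 at row 1, column 2; remove that cell from P, ejecting 2. So w(2) = 2. P is now [[1]].
Step i=1: Q has 1 at row 1, column 1; remove that cell from P, ejecting 1. So w(1) = 1. P is now [].

So w = 1 2 5 3 6 7 4.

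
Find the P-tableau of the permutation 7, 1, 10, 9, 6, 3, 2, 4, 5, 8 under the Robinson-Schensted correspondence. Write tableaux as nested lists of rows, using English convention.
P = [[1, 2, 4, 5, 8], [3, 9], [6], [7], [10]]

Insert 7: appended to row 1. P = [[7]].
Insert 1: 1 bumps 7 from row 1; 7 starts row 2. P = [[1], [7]].
Insert 10: appended to row 1. P = [[1, 10], [7]].
Insert 9: 9 bumps 10 from row 1; 10 appends to row 2. P = [[1, 9], [7, 10]].
Insert 6: 6 bumps 9 from row 1; 9 bumps 10 from row 2; 10 starts row 3. P = [[1, 6], [7, 9], [10]].
Insert 3: 3 bumps 6 from row 1; 6 bumps 7 from row 2; 7 bumps 10 from row 3; 10 starts row 4. P = [[1, 3], [6, 9], [7], [10]].
Insert 2: 2 bumps 3 from row 1; 3 bumps 6 from row 2; 6 bumps 7 from row 3; 7 bumps 10 from row 4; 10 starts row 5. P = [[1, 2], [3, 9], [6], [7], [10]].
Insert 4: appended to row 1. P = [[1, 2, 4], [3, 9], [6], [7], [10]].
Insert 5: appended to row 1. P = [[1, 2, 4, 5], [3, 9], [6], [7], [10]].
Insert 8: appended to row 1. P = [[1, 2, 4, 5, 8], [3, 9], [6], [7], [10]].

So P = [[1, 2, 4, 5, 8], [3, 9], [6], [7], [10]].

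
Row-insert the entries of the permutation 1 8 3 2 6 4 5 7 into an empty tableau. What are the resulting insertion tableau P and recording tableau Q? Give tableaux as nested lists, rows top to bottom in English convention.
Insert each entry of the permutation into P by Schensted row insertion, recording in Q the position of each new cell.

After inserting 1: P = [[1]].
After inserting 8: P = [[1, 8]].
After inserting 3: P = [[1, 3], [8]].
After inserting 2: P = [[1, 2], [3], [8]].
After inserting 6: P = [[1, 2, 6], [3], [8]].
After inserting 4: P = [[1, 2, 4], [3, 6], [8]].
After inserting 5: P = [[1, 2, 4, 5], [3, 6], [8]].
After inserting 7: P = [[1, 2, 4, 5, 7], [3, 6], [8]].

So P = [[1, 2, 4, 5, 7], [3, 6], [8]], Q = [[1, 2, 5, 7, 8], [3, 6], [4]].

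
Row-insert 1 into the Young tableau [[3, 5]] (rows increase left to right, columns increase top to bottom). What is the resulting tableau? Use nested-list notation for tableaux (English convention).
[[1, 5], [3]]

In row 1, 1 replaces 3 (the leftmost entry greater than 1); 3 is bumped to row 2. 3 starts a new row 2. The new tableau is [[1, 5], [3]].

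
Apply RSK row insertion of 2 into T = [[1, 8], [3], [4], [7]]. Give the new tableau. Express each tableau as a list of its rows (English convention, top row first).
[[1, 2], [3, 8], [4], [7]]

In row 1, 2 replaces 8 (the leftmost entry greater than 2); 8 is bumped to row 2. 8 is appended to row 2. The new tableau is [[1, 2], [3, 8], [4], [7]].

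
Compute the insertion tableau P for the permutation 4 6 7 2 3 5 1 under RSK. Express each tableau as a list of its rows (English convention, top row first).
P = [[1, 3, 5], [2, 6, 7], [4]]

Insert 4: appended to row 1. P = [[4]].
Insert 6: appended to row 1. P = [[4, 6]].
Insert 7: appended to row 1. P = [[4, 6, 7]].
Insert 2: 2 bumps 4 from row 1; 4 starts row 2. P = [[2, 6, 7], [4]].
Insert 3: 3 bumps 6 from row 1; 6 appends to row 2. P = [[2, 3, 7], [4, 6]].
Insert 5: 5 bumps 7 from row 1; 7 appends to row 2. P = [[2, 3, 5], [4, 6, 7]].
Insert 1: 1 bumps 2 from row 1; 2 bumps 4 from row 2; 4 starts row 3. P = [[1, 3, 5], [2, 6, 7], [4]].

So P = [[1, 3, 5], [2, 6, 7], [4]].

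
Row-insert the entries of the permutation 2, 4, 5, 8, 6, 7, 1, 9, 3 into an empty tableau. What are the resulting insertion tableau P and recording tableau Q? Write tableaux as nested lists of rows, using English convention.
P = [[1, 3, 5, 6, 7, 9], [2, 4], [8]], Q = [[1, 2, 3, 4, 6, 8], [5, 9], [7]]

Insert each entry of the permutation into P by Schensted row insertion, recording in Q the position of each new cell.

Insert 2: appended to row 1. P = [[2]], Q = [[1]].
Insert 4: appended to row 1. P = [[2, 4]], Q = [[1, 2]].
Insert 5: appended to row 1. P = [[2, 4, 5]], Q = [[1, 2, 3]].
Insert 8: appended to row 1. P = [[2, 4, 5, 8]], Q = [[1, 2, 3, 4]].
Insert 6: 6 bumps 8 from row 1; 8 starts row 2. P = [[2, 4, 5, 6], [8]], Q = [[1, 2, 3, 4], [5]].
Insert 7: appended to row 1. P = [[2, 4, 5, 6, 7], [8]], Q = [[1, 2, 3, 4, 6], [5]].
Insert 1: 1 bumps 2 from row 1; 2 bumps 8 from row 2; 8 starts row 3. P = [[1, 4, 5, 6, 7], [2], [8]], Q = [[1, 2, 3, 4, 6], [5], [7]].
Insert 9: appended to row 1. P = [[1, 4, 5, 6, 7, 9], [2], [8]], Q = [[1, 2, 3, 4, 6, 8], [5], [7]].
Insert 3: 3 bumps 4 from row 1; 4 appends to row 2. P = [[1, 3, 5, 6, 7, 9], [2, 4], [8]], Q = [[1, 2, 3, 4, 6, 8], [5, 9], [7]].

So P = [[1, 3, 5, 6, 7, 9], [2, 4], [8]], Q = [[1, 2, 3, 4, 6, 8], [5, 9], [7]].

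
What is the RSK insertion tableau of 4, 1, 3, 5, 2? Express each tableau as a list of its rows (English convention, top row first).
Insert 4: appended to row 1. P = [[4]].
Insert 1: 1 bumps 4 from row 1; 4 starts row 2. P = [[1], [4]].
Insert 3: appended to row 1. P = [[1, 3], [4]].
Insert 5: appended to row 1. P = [[1, 3, 5], [4]].
Insert 2: 2 bumps 3 from row 1; 3 bumps 4 from row 2; 4 starts row 3. P = [[1, 2, 5], [3], [4]].

So P = [[1, 2, 5], [3], [4]].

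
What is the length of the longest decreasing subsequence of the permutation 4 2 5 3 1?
3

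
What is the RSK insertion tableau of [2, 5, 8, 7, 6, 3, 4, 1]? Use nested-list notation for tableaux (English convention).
P = [[1, 3, 4], [2, 6], [5], [7], [8]]

Insert 2: appended to row 1. P = [[2]].
Insert 5: appended to row 1. P = [[2, 5]].
Insert 8: appended to row 1. P = [[2, 5, 8]].
Insert 7: 7 bumps 8 from row 1; 8 starts row 2. P = [[2, 5, 7], [8]].
Insert 6: 6 bumps 7 from row 1; 7 bumps 8 from row 2; 8 starts row 3. P = [[2, 5, 6], [7], [8]].
Insert 3: 3 bumps 5 from row 1; 5 bumps 7 from row 2; 7 bumps 8 from row 3; 8 starts row 4. P = [[2, 3, 6], [5], [7], [8]].
Insert 4: 4 bumps 6 from row 1; 6 appends to row 2. P = [[2, 3, 4], [5, 6], [7], [8]].
Insert 1: 1 bumps 2 from row 1; 2 bumps 5 from row 2; 5 bumps 7 from row 3; 7 bumps 8 from row 4; 8 starts row 5. P = [[1, 3, 4], [2, 6], [5], [7], [8]].

So P = [[1, 3, 4], [2, 6], [5], [7], [8]].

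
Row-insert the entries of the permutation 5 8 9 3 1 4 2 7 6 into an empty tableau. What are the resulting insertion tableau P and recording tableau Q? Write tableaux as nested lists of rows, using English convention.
Insert each entry of the permutation into P by Schensted row insertion, recording in Q the position of each new cell.

Insert 5: appended to row 1. P = [[5]].
Insert 8: appended to row 1. P = [[5, 8]].
Insert 9: appended to row 1. P = [[5, 8, 9]].
Insert 3: 3 bumps 5 from row 1; 5 starts row 2. P = [[3, 8, 9], [5]].
Insert 1: 1 bumps 3 from row 1; 3 bumps 5 from row 2; 5 starts row 3. P = [[1, 8, 9], [3], [5]].
Insert 4: 4 bumps 8 from row 1; 8 appends to row 2. P = [[1, 4, 9], [3, 8], [5]].
Insert 2: 2 bumps 4 from row 1; 4 bumps 8 from row 2; 8 appends to row 3. P = [[1, 2, 9], [3, 4], [5, 8]].
Insert 7: 7 bumps 9 from row 1; 9 appends to row 2. P = [[1, 2, 7], [3, 4, 9], [5, 8]].
Insert 6: 6 bumps 7 from row 1; 7 bumps 9 from row 2; 9 appends to row 3. P = [[1, 2, 6], [3, 4, 7], [5, 8, 9]].

So P = [[1, 2, 6], [3, 4, 7], [5, 8, 9]], Q = [[1, 2, 3], [4, 6, 8], [5, 7, 9]].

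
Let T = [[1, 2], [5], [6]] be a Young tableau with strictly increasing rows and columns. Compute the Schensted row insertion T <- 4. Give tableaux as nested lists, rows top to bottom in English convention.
[[1, 2, 4], [5], [6]]

4 is larger than every entry of row 1, so it is appended to row 1. The new tableau is [[1, 2, 4], [5], [6]].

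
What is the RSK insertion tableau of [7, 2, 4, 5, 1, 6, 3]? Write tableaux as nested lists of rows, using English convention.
Insert 7: appended to row 1. P = [[7]].
Insert 2: 2 bumps 7 from row 1; 7 starts row 2. P = [[2], [7]].
Insert 4: appended to row 1. P = [[2, 4], [7]].
Insert 5: appended to row 1. P = [[2, 4, 5], [7]].
Insert 1: 1 bumps 2 from row 1; 2 bumps 7 from row 2; 7 starts row 3. P = [[1, 4, 5], [2], [7]].
Insert 6: appended to row 1. P = [[1, 4, 5, 6], [2], [7]].
Insert 3: 3 bumps 4 from row 1; 4 appends to row 2. P = [[1, 3, 5, 6], [2, 4], [7]].

So P = [[1, 3, 5, 6], [2, 4], [7]].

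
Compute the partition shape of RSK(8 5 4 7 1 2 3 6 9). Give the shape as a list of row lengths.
[5, 2, 1, 1]

RSK row insertion gives P = [[1, 2, 3, 6, 9], [4, 7], [5], [8]], which has shape [5, 2, 1, 1].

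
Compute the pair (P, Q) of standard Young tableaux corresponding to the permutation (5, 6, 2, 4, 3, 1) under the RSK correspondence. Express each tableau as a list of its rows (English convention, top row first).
Insert each entry of the permutation into P by Schensted row insertion, recording in Q the position of each new cell.

Insert 5: appended to row 1. P = [[5]].
Insert 6: appended to row 1. P = [[5, 6]].
Insert 2: 2 bumps 5 from row 1; 5 starts row 2. P = [[2, 6], [5]].
Insert 4: 4 bumps 6 from row 1; 6 appends to row 2. P = [[2, 4], [5, 6]].
Insert 3: 3 bumps 4 from row 1; 4 bumps 5 from row 2; 5 starts row 3. P = [[2, 3], [4, 6], [5]].
Insert 1: 1 bumps 2 from row 1; 2 bumps 4 from row 2; 4 bumps 5 from row 3; 5 starts row 4. P = [[1, 3], [2, 6], [4], [5]].

So P = [[1, 3], [2, 6], [4], [5]], Q = [[1, 2], [3, 4], [5], [6]].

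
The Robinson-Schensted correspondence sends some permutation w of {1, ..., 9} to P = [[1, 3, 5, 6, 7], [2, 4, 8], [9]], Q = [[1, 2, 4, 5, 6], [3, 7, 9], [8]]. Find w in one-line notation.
2 4 1 5 6 9 8 3 7

Reverse the RSK construction: for i from n down to 1, find the cell of Q containing i, remove the entry at that cell from P, and reverse-bump it up through P; the value ejected from row 1 is w(i).

Step i=9: Q has 9 at row 2, column 3; remove 8 from row 2 of P and reverse-bump: 8 enters row 1 and ejects 7. So w(9) = 7. P is now [[1, 3, 5, 6, 8], [2, 4], [9]].
Step i=8: Q has 8 at row 3, column 1; remove 9 from row 3 of P and reverse-bump: 9 enters row 2 and ejects 4; 4 enters row 1 and ejects 3. So w(8) = 3. P is now [[1, 4, 5, 6, 8], [2, 9]].
Step i=7: Q has 7 at row 2, column 2; remove 9 from row 2 of P and reverse-bump: 9 enters row 1 and ejects 8. So w(7) = 8. P is now [[1, 4, 5, 6, 9], [2]].
Step i=6: Q has 6 at row 1, column 5; remove that cell from P, ejecting 9. So w(6) = 9. P is now [[1, 4, 5, 6], [2]].
Step i=5: Q has 5 at row 1, column 4; remove that cell from P, ejecting 6. So w(5) = 6. P is now [[1, 4, 5], [2]].
Step i=4: Q has 4 at row 1, column 3; remove that cell from P, ejecting 5. So w(4) = 5. P is now [[1, 4], [2]].
Step i=3: Q has 3 at row 2, column 1; remove 2 from row 2 of P and reverse-bump: 2 enters row 1 and ejects 1. So w(3) = 1. P is now [[2, 4]].
Step i=2: Q has 2 at row 1, column 2; remove that cell from P, ejecting 4. So w(2) = 4. P is now [[2]].
Step i=1: Q has 1 at row 1, column 1; remove that cell from P, ejecting 2. So w(1) = 2. P is now [].

So w = 2 4 1 5 6 9 8 3 7.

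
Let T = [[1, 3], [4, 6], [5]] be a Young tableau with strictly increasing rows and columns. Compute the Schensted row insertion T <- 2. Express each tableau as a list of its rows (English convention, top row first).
In row 1, 2 replaces 3 (the leftmost entry greater than 2); 3 is bumped to row 2. In row 2, 3 replaces 4 (the leftmost entry greater than 3); 4 is bumped to row 3. In row 3, 4 replaces 5 (the leftmost entry greater than 4); 5 is bumped to row 4. 5 starts a new row 4. The new tableau is [[1, 2], [3, 6], [4], [5]].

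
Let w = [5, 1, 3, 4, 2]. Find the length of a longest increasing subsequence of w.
3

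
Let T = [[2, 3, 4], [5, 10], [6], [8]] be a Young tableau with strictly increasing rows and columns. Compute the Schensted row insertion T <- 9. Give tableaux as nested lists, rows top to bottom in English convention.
9 is larger than every entry of row 1, so it is appended to row 1. The new tableau is [[2, 3, 4, 9], [5, 10], [6], [8]].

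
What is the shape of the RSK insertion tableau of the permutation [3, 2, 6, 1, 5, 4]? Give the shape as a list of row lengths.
[2, 2, 2]

Row-insert each entry into an empty tableau.

After inserting 3: P = [[3]].
After inserting 2: P = [[2], [3]].
After inserting 6: P = [[2, 6], [3]].
After inserting 1: P = [[1, 6], [2], [3]].
After inserting 5: P = [[1, 5], [2, 6], [3]].
After inserting 4: P = [[1, 4], [2, 5], [3, 6]].

The final insertion tableau P = [[1, 4], [2, 5], [3, 6]] has shape [2, 2, 2].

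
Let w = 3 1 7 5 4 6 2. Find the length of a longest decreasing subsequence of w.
4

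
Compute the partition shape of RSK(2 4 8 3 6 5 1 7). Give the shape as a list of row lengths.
[4, 2, 1, 1]

Row-insert each entry into an empty tableau.

After inserting 2: P = [[2]].
After inserting 4: P = [[2, 4]].
After inserting 8: P = [[2, 4, 8]].
After inserting 3: P = [[2, 3, 8], [4]].
After inserting 6: P = [[2, 3, 6], [4, 8]].
After inserting 5: P = [[2, 3, 5], [4, 6], [8]].
After inserting 1: P = [[1, 3, 5], [2, 6], [4], [8]].
After inserting 7: P = [[1, 3, 5, 7], [2, 6], [4], [8]].

The final insertion tableau P = [[1, 3, 5, 7], [2, 6], [4], [8]] has shape [4, 2, 1, 1].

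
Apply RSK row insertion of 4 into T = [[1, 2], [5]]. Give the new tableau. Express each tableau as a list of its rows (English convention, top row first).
[[1, 2, 4], [5]]

4 is larger than every entry of row 1, so it is appended to row 1. The new tableau is [[1, 2, 4], [5]].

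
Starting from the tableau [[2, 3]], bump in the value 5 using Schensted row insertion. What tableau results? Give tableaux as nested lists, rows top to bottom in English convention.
5 is larger than every entry of row 1, so it is appended to row 1. The new tableau is [[2, 3, 5]].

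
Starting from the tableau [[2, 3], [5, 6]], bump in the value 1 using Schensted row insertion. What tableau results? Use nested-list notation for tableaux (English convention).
In row 1, 1 replaces 2 (the leftmost entry greater than 1); 2 is bumped to row 2. In row 2, 2 replaces 5 (the leftmost entry greater than 2); 5 is bumped to row 3. 5 starts a new row 3. The new tableau is [[1, 3], [2, 6], [5]].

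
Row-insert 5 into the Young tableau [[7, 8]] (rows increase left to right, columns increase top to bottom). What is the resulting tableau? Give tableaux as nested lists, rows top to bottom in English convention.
[[5, 8], [7]]

In row 1, 5 replaces 7 (the leftmost entry greater than 5); 7 is bumped to row 2. 7 starts a new row 2. The new tableau is [[5, 8], [7]].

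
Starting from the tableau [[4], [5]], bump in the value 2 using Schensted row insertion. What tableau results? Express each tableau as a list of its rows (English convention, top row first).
[[2], [4], [5]]

In row 1, 2 replaces 4 (the leftmost entry greater than 2); 4 is bumped to row 2. In row 2, 4 replaces 5 (the leftmost entry greater than 4); 5 is bumped to row 3. 5 starts a new row 3. The new tableau is [[2], [4], [5]].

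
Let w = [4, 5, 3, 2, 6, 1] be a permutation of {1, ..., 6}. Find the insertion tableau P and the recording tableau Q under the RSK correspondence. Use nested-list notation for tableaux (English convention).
P = [[1, 5, 6], [2], [3], [4]], Q = [[1, 2, 5], [3], [4], [6]]

Insert each entry of the permutation into P by Schensted row insertion, recording in Q the position of each new cell.

After inserting 4: P = [[4]].
After inserting 5: P = [[4, 5]].
After inserting 3: P = [[3, 5], [4]].
After inserting 2: P = [[2, 5], [3], [4]].
After inserting 6: P = [[2, 5, 6], [3], [4]].
After inserting 1: P = [[1, 5, 6], [2], [3], [4]].

So P = [[1, 5, 6], [2], [3], [4]], Q = [[1, 2, 5], [3], [4], [6]].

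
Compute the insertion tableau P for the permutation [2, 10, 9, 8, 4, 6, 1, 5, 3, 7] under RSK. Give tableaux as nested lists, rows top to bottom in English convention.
P = [[1, 3, 5, 7], [2, 4], [6], [8], [9], [10]]

Insert 2: appended to row 1. P = [[2]].
Insert 10: appended to row 1. P = [[2, 10]].
Insert 9: 9 bumps 10 from row 1; 10 starts row 2. P = [[2, 9], [10]].
Insert 8: 8 bumps 9 from row 1; 9 bumps 10 from row 2; 10 starts row 3. P = [[2, 8], [9], [10]].
Insert 4: 4 bumps 8 from row 1; 8 bumps 9 from row 2; 9 bumps 10 from row 3; 10 starts row 4. P = [[2, 4], [8], [9], [10]].
Insert 6: appended to row 1. P = [[2, 4, 6], [8], [9], [10]].
Insert 1: 1 bumps 2 from row 1; 2 bumps 8 from row 2; 8 bumps 9 from row 3; 9 bumps 10 from row 4; 10 starts row 5. P = [[1, 4, 6], [2], [8], [9], [10]].
Insert 5: 5 bumps 6 from row 1; 6 appends to row 2. P = [[1, 4, 5], [2, 6], [8], [9], [10]].
Insert 3: 3 bumps 4 from row 1; 4 bumps 6 from row 2; 6 bumps 8 from row 3; 8 bumps 9 from row 4; 9 bumps 10 from row 5; 10 starts row 6. P = [[1, 3, 5], [2, 4], [6], [8], [9], [10]].
Insert 7: appended to row 1. P = [[1, 3, 5, 7], [2, 4], [6], [8], [9], [10]].

So P = [[1, 3, 5, 7], [2, 4], [6], [8], [9], [10]].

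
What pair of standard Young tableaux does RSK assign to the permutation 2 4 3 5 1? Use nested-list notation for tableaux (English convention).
Insert each entry of the permutation into P by Schensted row insertion, recording in Q the position of each new cell.

Insert 2: appended to row 1. P = [[2]], Q = [[1]].
Insert 4: appended to row 1. P = [[2, 4]], Q = [[1, 2]].
Insert 3: 3 bumps 4 from row 1; 4 starts row 2. P = [[2, 3], [4]], Q = [[1, 2], [3]].
Insert 5: appended to row 1. P = [[2, 3, 5], [4]], Q = [[1, 2, 4], [3]].
Insert 1: 1 bumps 2 from row 1; 2 bumps 4 from row 2; 4 starts row 3. P = [[1, 3, 5], [2], [4]], Q = [[1, 2, 4], [3], [5]].

So P = [[1, 3, 5], [2], [4]], Q = [[1, 2, 4], [3], [5]].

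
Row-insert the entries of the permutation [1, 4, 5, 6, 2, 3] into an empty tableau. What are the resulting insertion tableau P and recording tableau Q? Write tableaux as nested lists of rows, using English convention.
P = [[1, 2, 3, 6], [4, 5]], Q = [[1, 2, 3, 4], [5, 6]]

Insert each entry of the permutation into P by Schensted row insertion, recording in Q the position of each new cell.

After inserting 1: P = [[1]].
After inserting 4: P = [[1, 4]].
After inserting 5: P = [[1, 4, 5]].
After inserting 6: P = [[1, 4, 5, 6]].
After inserting 2: P = [[1, 2, 5, 6], [4]].
After inserting 3: P = [[1, 2, 3, 6], [4, 5]].

So P = [[1, 2, 3, 6], [4, 5]], Q = [[1, 2, 3, 4], [5, 6]].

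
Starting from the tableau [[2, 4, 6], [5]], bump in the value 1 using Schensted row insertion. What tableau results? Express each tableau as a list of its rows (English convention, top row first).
[[1, 4, 6], [2], [5]]

In row 1, 1 replaces 2 (the leftmost entry greater than 1); 2 is bumped to row 2. In row 2, 2 replaces 5 (the leftmost entry greater than 2); 5 is bumped to row 3. 5 starts a new row 3. The new tableau is [[1, 4, 6], [2], [5]].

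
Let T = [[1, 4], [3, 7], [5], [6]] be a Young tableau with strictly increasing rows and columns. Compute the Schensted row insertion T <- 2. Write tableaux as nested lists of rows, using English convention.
In row 1, 2 replaces 4 (the leftmost entry greater than 2); 4 is bumped to row 2. In row 2, 4 replaces 7 (the leftmost entry greater than 4); 7 is bumped to row 3. 7 is appended to row 3. The new tableau is [[1, 2], [3, 4], [5, 7], [6]].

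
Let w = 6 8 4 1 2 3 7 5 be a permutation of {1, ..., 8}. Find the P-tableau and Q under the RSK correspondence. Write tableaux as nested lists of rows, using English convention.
P = [[1, 2, 3, 5], [4, 7], [6, 8]], Q = [[1, 2, 6, 7], [3, 5], [4, 8]]

Insert each entry of the permutation into P by Schensted row insertion, recording in Q the position of each new cell.

After inserting 6: P = [[6]].
After inserting 8: P = [[6, 8]].
After inserting 4: P = [[4, 8], [6]].
After inserting 1: P = [[1, 8], [4], [6]].
After inserting 2: P = [[1, 2], [4, 8], [6]].
After inserting 3: P = [[1, 2, 3], [4, 8], [6]].
After inserting 7: P = [[1, 2, 3, 7], [4, 8], [6]].
After inserting 5: P = [[1, 2, 3, 5], [4, 7], [6, 8]].

So P = [[1, 2, 3, 5], [4, 7], [6, 8]], Q = [[1, 2, 6, 7], [3, 5], [4, 8]].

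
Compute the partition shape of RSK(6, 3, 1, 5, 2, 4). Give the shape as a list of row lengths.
Row-insert each entry into an empty tableau.

After inserting 6: P = [[6]].
After inserting 3: P = [[3], [6]].
After inserting 1: P = [[1], [3], [6]].
After inserting 5: P = [[1, 5], [3], [6]].
After inserting 2: P = [[1, 2], [3, 5], [6]].
After inserting 4: P = [[1, 2, 4], [3, 5], [6]].

The final insertion tableau P = [[1, 2, 4], [3, 5], [6]] has shape [3, 2, 1].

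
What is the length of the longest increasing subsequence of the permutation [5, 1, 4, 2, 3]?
3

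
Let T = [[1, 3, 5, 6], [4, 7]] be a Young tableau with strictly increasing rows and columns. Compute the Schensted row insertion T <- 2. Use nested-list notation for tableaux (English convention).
In row 1, 2 replaces 3 (the leftmost entry greater than 2); 3 is bumped to row 2. In row 2, 3 replaces 4 (the leftmost entry greater than 3); 4 is bumped to row 3. 4 starts a new row 3. The new tableau is [[1, 2, 5, 6], [3, 7], [4]].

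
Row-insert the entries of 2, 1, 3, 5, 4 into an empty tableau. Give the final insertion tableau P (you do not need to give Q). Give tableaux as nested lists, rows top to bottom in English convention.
Insert 2: appended to row 1. P = [[2]].
Insert 1: 1 bumps 2 from row 1; 2 starts row 2. P = [[1], [2]].
Insert 3: appended to row 1. P = [[1, 3], [2]].
Insert 5: appended to row 1. P = [[1, 3, 5], [2]].
Insert 4: 4 bumps 5 from row 1; 5 appends to row 2. P = [[1, 3, 4], [2, 5]].

So P = [[1, 3, 4], [2, 5]].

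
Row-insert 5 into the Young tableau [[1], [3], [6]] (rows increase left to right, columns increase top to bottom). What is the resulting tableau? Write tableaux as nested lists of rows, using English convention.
[[1, 5], [3], [6]]

5 is larger than every entry of row 1, so it is appended to row 1. The new tableau is [[1, 5], [3], [6]].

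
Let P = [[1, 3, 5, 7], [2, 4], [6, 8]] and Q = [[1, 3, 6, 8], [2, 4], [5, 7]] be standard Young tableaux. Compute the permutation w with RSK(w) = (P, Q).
Reverse the RSK construction: for i from n down to 1, find the cell of Q containing i, remove the entry at that cell from P, and reverse-bump it up through P; the value ejected from row 1 is w(i).

Step i=8: Q has 8 at row 1, column 4; remove that cell from P, ejecting 7. So w(8) = 7. P is now [[1, 3, 5], [2, 4], [6, 8]].
Step i=7: Q has 7 at row 3, column 2; remove 8 from row 3 of P and reverse-bump: 8 enters row 2 and ejects 4; 4 enters row 1 and ejects 3. So w(7) = 3. P is now [[1, 4, 5], [2, 8], [6]].
Step i=6: Q has 6 at row 1, column 3; remove that cell from P, ejecting 5. So w(6) = 5. P is now [[1, 4], [2, 8], [6]].
Step i=5: Q has 5 at row 3, column 1; remove 6 from row 3 of P and reverse-bump: 6 enters row 2 and ejects 2; 2 enters row 1 and ejects 1. So w(5) = 1. P is now [[2, 4], [6, 8]].
Step i=4: Q has 4 at row 2, column 2; remove 8 from row 2 of P and reverse-bump: 8 enters row 1 and ejects 4. So w(4) = 4. P is now [[2, 8], [6]].
Step i=3: Q has 3 at row 1, column 2; remove that cell from P, ejecting 8. So w(3) = 8. P is now [[2], [6]].
Step i=2: Q has 2 at row 2, column 1; remove 6 from row 2 of P and reverse-bump: 6 enters row 1 and ejects 2. So w(2) = 2. P is now [[6]].
Step i=1: Q has 1 at row 1, column 1; remove that cell from P, ejecting 6. So w(1) = 6. P is now [].

So w = 6 2 8 4 1 5 3 7.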